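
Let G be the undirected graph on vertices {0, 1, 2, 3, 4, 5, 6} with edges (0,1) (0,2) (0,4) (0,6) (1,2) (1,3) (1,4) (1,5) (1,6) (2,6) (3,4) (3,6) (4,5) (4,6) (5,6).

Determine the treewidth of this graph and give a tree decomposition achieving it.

Every bag has size at most 4, so the width is 4 − 1 = 3 and tw(G) ≤ 3. Conversely, {0, 1, 2, 6} is a clique of size 4, and the vertices of any clique must share a bag in every tree decomposition; so some bag has ≥ 4 vertices and tw(G) ≥ 3. The upper and lower bounds meet at 3, so that is the treewidth.

Treewidth 3.
One optimal decomposition is:
Bags: B1 = {0, 1, 4, 6}  B2 = {1, 3, 4, 6}  B3 = {0, 1, 2, 6}  B4 = {1, 4, 5, 6}
Tree: B1–B2, B1–B3, B1–B4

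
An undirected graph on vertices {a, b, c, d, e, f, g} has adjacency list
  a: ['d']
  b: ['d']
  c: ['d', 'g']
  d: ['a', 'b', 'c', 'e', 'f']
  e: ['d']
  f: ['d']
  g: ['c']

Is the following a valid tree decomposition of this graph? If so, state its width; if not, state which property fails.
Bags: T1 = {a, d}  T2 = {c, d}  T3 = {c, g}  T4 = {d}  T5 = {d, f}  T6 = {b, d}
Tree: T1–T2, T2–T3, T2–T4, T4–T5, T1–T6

A tree decomposition must satisfy three properties: every vertex lies in some bag; for every edge, both endpoints lie together in some bag; and for every vertex, the bags containing it form a connected subtree. Here vertex e appears in no bag, so the decomposition is invalid.

No — vertex e appears in no bag.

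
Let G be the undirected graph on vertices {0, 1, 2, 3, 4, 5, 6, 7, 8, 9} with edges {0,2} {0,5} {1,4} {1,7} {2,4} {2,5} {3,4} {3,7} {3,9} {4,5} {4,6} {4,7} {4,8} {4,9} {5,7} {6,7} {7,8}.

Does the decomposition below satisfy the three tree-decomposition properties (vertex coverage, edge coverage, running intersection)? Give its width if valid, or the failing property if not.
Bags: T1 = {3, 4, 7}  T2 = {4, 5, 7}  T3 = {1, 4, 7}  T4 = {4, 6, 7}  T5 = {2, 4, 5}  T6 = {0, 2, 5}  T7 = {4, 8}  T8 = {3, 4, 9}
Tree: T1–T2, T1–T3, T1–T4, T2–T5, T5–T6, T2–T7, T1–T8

No — edge (7,8) lies in no bag.

A tree decomposition must satisfy three properties: every vertex lies in some bag; for every edge, both endpoints lie together in some bag; and for every vertex, the bags containing it form a connected subtree. Here edge (7,8) lies in no bag, so the decomposition is invalid.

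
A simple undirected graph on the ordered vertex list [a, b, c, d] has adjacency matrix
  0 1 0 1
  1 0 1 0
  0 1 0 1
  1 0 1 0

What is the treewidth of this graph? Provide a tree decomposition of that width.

Every bag has size at most 3, so the width is 3 − 1 = 2 and tw(G) ≤ 2. Since d–c–b–a–d is a cycle in G, G is not acyclic. Forests are exactly the graphs of treewidth ≤ 1, so tw(G) ≥ 2. Therefore the treewidth is 2.

Treewidth 2.
One optimal decomposition is:
Bags: B1 = {b, c, d}  B2 = {a, b, d}
Tree: B1–B2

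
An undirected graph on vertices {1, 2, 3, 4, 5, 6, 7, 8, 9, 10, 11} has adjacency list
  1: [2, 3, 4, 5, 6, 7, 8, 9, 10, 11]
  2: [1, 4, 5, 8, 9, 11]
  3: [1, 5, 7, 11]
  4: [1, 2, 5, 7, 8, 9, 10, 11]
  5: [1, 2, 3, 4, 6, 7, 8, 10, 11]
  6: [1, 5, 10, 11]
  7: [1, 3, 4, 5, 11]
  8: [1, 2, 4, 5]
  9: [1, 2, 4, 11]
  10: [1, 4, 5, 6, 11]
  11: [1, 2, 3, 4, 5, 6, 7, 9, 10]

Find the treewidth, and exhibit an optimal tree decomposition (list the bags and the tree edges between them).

Each bag holds 5 vertices, so the decomposition has width 4, which upper-bounds the treewidth. On the other hand G contains the 5-clique {1, 2, 4, 9, 11}. A clique must lie in a single bag of any decomposition, so no decomposition can have width below 4. Hence tw(G) = 4 exactly.

Treewidth 4.
One such decomposition:
Bags: B1 = {1, 2, 4, 5, 11}  B2 = {1, 4, 5, 7, 11}  B3 = {1, 4, 5, 10, 11}  B4 = {1, 3, 5, 7, 11}  B5 = {1, 2, 4, 9, 11}  B6 = {1, 5, 6, 10, 11}  B7 = {1, 2, 4, 5, 8}
Tree: B1–B2, B1–B3, B2–B4, B1–B5, B3–B6, B1–B7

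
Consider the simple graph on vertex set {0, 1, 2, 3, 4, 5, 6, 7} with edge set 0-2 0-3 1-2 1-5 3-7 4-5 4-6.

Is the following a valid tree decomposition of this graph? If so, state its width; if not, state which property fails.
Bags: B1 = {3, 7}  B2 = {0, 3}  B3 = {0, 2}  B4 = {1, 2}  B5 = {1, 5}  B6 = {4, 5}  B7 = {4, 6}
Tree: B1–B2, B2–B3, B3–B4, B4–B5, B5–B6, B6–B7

Checking the three conditions: (i) the bags cover all of {0, 1, 2, 3, 4, 5, 6, 7}; (ii) for each edge, some bag contains both endpoints; (iii) the bags containing any fixed vertex form a subtree. All hold, so the decomposition is valid with width 2 − 1 = 1.

Yes; width 1.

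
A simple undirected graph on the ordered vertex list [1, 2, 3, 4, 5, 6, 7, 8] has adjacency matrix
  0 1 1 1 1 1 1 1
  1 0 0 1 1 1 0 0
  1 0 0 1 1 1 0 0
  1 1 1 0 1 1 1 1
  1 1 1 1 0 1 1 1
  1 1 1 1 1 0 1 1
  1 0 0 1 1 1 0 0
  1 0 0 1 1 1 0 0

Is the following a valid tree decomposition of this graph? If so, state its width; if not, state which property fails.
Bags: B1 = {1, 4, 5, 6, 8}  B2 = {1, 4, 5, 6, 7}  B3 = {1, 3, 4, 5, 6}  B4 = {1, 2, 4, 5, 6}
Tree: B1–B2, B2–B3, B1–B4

Yes; width 4.

Every vertex of G appears in some bag (union = {1, 2, 3, 4, 5, 6, 7, 8}); every edge is covered by a bag; and for each vertex v the set of bags containing v is connected in the bag tree. The decomposition is therefore valid. The largest bag has 5 vertices, so the width is 4.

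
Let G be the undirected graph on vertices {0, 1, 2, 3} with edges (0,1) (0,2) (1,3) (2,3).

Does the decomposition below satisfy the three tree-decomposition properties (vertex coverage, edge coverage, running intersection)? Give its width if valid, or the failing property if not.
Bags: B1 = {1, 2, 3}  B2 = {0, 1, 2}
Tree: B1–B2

Checking the three conditions: (i) the bags cover all of {0, 1, 2, 3}; (ii) for each edge, some bag contains both endpoints; (iii) the bags containing any fixed vertex form a subtree. All hold, so the decomposition is valid with width 3 − 1 = 2.

Yes; width 2.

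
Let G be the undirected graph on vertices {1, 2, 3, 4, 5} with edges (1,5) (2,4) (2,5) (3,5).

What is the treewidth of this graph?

1

A width-1 tree decomposition is:
Bags: B1 = {2, 5}  B2 = {1, 5}  B3 = {3, 5}  B4 = {2, 4}
Tree: B1–B2, B1–B3, B1–B4
The largest bag has 2 vertices, giving width 1; this decomposition certifies tw(G) ≤ 1. Since G has at least one edge (e.g. 2–5), it is not an edgeless graph, so tw(G) ≥ 1. The upper and lower bounds meet at 1, so that is the treewidth.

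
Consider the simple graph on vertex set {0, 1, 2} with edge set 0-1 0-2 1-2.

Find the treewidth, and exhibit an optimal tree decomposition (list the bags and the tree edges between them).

With just one bag of size 3, the width is 3 − 1 = 2, so tw(G) ≤ 2. On the other hand G contains the 3-clique {0, 1, 2}. A clique must lie in a single bag of any decomposition, so no decomposition can have width below 2. Combining the bounds, tw(G) = 2.

Treewidth 2.
One optimal decomposition is:
Bags: B1 = {0, 1, 2}
Tree: (single bag)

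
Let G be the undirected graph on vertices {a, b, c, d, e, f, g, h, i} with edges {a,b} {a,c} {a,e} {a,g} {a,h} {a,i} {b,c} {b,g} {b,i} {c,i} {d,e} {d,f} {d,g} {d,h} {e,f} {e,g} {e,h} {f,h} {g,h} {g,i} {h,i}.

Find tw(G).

3

A width-3 tree decomposition is:
Bags: B1 = {a, g, h, i}  B2 = {a, b, g, i}  B3 = {a, e, g, h}  B4 = {d, e, g, h}  B5 = {d, e, f, h}  B6 = {a, b, c, i}
Tree: B1–B2, B1–B3, B3–B4, B4–B5, B2–B6
The largest bag has 4 vertices, giving width 3; this decomposition certifies tw(G) ≤ 3. Conversely, {d, e, g, h} is a clique of size 4, and the vertices of any clique must share a bag in every tree decomposition; so some bag has ≥ 4 vertices and tw(G) ≥ 3. Combining the bounds, tw(G) = 3.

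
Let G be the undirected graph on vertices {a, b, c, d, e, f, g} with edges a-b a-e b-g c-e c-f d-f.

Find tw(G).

1

A width-1 tree decomposition is:
Bags: B1 = {d, f}  B2 = {c, f}  B3 = {c, e}  B4 = {a, e}  B5 = {a, b}  B6 = {b, g}
Tree: B1–B2, B2–B3, B3–B4, B4–B5, B5–B6
Each bag holds 2 vertices, so the decomposition has width 1, which upper-bounds the treewidth. Any graph with an edge has treewidth ≥ 1, and G has the edge d–f. The upper and lower bounds meet at 1, so that is the treewidth.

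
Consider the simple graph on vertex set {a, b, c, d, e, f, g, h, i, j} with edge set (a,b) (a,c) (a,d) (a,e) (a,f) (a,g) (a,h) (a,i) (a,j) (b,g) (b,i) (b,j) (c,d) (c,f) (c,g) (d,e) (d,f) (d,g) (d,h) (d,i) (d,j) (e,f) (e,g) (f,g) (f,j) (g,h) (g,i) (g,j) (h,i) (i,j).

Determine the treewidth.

4

A width-4 tree decomposition is:
Bags: B1 = {a, d, g, h, i}  B2 = {a, d, g, i, j}  B3 = {a, b, g, i, j}  B4 = {a, d, f, g, j}  B5 = {a, c, d, f, g}  B6 = {a, d, e, f, g}
Tree: B1–B2, B2–B3, B2–B4, B4–B5, B5–B6
The largest bag has 5 vertices, giving width 4; this decomposition certifies tw(G) ≤ 4. Conversely, {a, d, g, h, i} is a clique of size 5, and the vertices of any clique must share a bag in every tree decomposition; so some bag has ≥ 5 vertices and tw(G) ≥ 4. Combining the bounds, tw(G) = 4.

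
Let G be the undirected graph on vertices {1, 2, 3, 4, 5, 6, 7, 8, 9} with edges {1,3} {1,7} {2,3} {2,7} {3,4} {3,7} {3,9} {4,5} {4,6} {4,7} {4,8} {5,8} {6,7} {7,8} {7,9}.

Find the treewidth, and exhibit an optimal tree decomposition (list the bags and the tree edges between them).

The largest bag has 3 vertices, giving width 2; this decomposition certifies tw(G) ≤ 2. Conversely, {4, 5, 8} is a clique of size 3, and the vertices of any clique must share a bag in every tree decomposition; so some bag has ≥ 3 vertices and tw(G) ≥ 2. Combining the bounds, tw(G) = 2.

Treewidth 2.
One such decomposition:
Bags: B1 = {3, 4, 7}  B2 = {4, 6, 7}  B3 = {3, 7, 9}  B4 = {1, 3, 7}  B5 = {2, 3, 7}  B6 = {4, 7, 8}  B7 = {4, 5, 8}
Tree: B1–B2, B1–B3, B1–B4, B3–B5, B1–B6, B6–B7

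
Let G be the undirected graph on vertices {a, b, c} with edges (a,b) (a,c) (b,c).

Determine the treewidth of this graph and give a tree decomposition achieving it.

With just one bag of size 3, the width is 3 − 1 = 2, so tw(G) ≤ 2. Conversely, {a, b, c} is a clique of size 3, and the vertices of any clique must share a bag in every tree decomposition; so some bag has ≥ 3 vertices and tw(G) ≥ 2. The upper and lower bounds meet at 2, so that is the treewidth.

Treewidth 2.
One such decomposition:
Bags: B1 = {a, b, c}
Tree: (single bag)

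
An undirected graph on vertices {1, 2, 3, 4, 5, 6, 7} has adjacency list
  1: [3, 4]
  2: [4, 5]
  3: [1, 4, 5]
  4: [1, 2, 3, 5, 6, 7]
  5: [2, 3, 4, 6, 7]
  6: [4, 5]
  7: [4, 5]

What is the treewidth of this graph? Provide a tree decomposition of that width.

The largest bag has 3 vertices, giving width 2; this decomposition certifies tw(G) ≤ 2. For the lower bound, the 3 vertices {1, 3, 4} are pairwise adjacent, and any tree decomposition puts a clique entirely inside one bag — forcing width ≥ 2. Hence tw(G) = 2 exactly.

Treewidth 2.
Bags: B1 = {3, 4, 5}  B2 = {1, 3, 4}  B3 = {4, 5, 6}  B4 = {4, 5, 7}  B5 = {2, 4, 5}
Tree: B1–B2, B1–B3, B1–B4, B3–B5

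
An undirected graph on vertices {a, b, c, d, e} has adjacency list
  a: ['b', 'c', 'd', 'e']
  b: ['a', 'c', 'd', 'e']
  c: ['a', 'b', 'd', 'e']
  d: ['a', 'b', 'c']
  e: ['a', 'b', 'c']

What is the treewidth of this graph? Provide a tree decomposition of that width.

Every bag has size at most 4, so the width is 4 − 1 = 3 and tw(G) ≤ 3. On the other hand G contains the 4-clique {a, b, c, d}. A clique must lie in a single bag of any decomposition, so no decomposition can have width below 3. Therefore the treewidth is 3.

Treewidth 3.
One optimal decomposition is:
Bags: B1 = {a, b, c, d}  B2 = {a, b, c, e}
Tree: B1–B2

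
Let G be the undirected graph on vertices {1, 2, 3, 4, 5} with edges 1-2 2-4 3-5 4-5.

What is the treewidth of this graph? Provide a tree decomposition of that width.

Treewidth 1.
Bags: B1 = {1, 2}  B2 = {2, 4}  B3 = {4, 5}  B4 = {3, 5}
Tree: B1–B2, B2–B3, B3–B4

Every bag has size at most 2, so the width is 2 − 1 = 1 and tw(G) ≤ 1. Any graph with an edge has treewidth ≥ 1, and G has the edge 1–2. Hence tw(G) = 1 exactly.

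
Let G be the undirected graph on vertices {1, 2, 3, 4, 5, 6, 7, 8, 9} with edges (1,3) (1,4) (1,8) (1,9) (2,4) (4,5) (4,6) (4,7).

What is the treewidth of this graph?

1

A width-1 tree decomposition is:
Bags: B1 = {1, 9}  B2 = {1, 3}  B3 = {1, 4}  B4 = {4, 7}  B5 = {2, 4}  B6 = {1, 8}  B7 = {4, 6}  B8 = {4, 5}
Tree: B1–B2, B1–B3, B3–B4, B4–B5, B3–B6, B3–B7, B7–B8
The largest bag has 2 vertices, giving width 1; this decomposition certifies tw(G) ≤ 1. Any graph with an edge has treewidth ≥ 1, and G has the edge 9–1. Therefore the treewidth is 1.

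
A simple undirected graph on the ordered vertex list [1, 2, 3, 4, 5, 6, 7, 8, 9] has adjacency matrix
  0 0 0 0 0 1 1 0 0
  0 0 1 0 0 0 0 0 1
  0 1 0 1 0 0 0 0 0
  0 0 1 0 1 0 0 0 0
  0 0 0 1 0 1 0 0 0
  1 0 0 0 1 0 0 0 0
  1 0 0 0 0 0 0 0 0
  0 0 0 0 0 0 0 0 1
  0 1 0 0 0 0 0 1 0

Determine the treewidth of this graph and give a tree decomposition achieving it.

The largest bag has 2 vertices, giving width 1; this decomposition certifies tw(G) ≤ 1. Since G has at least one edge (e.g. 8–9), it is not an edgeless graph, so tw(G) ≥ 1. The upper and lower bounds meet at 1, so that is the treewidth.

Treewidth 1.
One such decomposition:
Bags: B1 = {8, 9}  B2 = {2, 9}  B3 = {2, 3}  B4 = {3, 4}  B5 = {4, 5}  B6 = {5, 6}  B7 = {1, 6}  B8 = {1, 7}
Tree: B1–B2, B2–B3, B3–B4, B4–B5, B5–B6, B6–B7, B7–B8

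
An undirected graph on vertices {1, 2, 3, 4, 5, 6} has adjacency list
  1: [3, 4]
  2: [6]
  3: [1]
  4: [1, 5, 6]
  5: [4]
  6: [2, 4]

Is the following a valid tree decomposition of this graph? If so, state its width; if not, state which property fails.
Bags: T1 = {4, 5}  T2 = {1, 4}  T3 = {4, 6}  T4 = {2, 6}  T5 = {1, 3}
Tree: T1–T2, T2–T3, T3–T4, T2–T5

Yes; width 1.

Checking the three conditions: (i) the bags cover all of {1, 2, 3, 4, 5, 6}; (ii) for each edge, some bag contains both endpoints; (iii) the bags containing any fixed vertex form a subtree. All hold, so the decomposition is valid with width 2 − 1 = 1.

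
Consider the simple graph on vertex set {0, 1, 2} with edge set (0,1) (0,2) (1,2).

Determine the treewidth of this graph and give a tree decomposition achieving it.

A single bag containing all 3 vertices is trivially a valid decomposition of width 2. Conversely, {0, 1, 2} is a clique of size 3, and the vertices of any clique must share a bag in every tree decomposition; so some bag has ≥ 3 vertices and tw(G) ≥ 2. The upper and lower bounds meet at 2, so that is the treewidth.

Treewidth 2.
One optimal decomposition is:
Bags: B1 = {0, 1, 2}
Tree: (single bag)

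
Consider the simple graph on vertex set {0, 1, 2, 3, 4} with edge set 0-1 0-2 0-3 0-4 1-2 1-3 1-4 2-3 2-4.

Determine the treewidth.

A width-3 tree decomposition is:
Bags: B1 = {0, 1, 2, 3}  B2 = {0, 1, 2, 4}
Tree: B1–B2
Every bag has size at most 4, so the width is 4 − 1 = 3 and tw(G) ≤ 3. Conversely, {0, 1, 2, 3} is a clique of size 4, and the vertices of any clique must share a bag in every tree decomposition; so some bag has ≥ 4 vertices and tw(G) ≥ 3. The upper and lower bounds meet at 3, so that is the treewidth.

3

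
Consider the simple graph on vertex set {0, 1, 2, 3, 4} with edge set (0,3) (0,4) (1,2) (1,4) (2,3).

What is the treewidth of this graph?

A width-2 tree decomposition is:
Bags: B1 = {1, 2, 4}  B2 = {2, 3, 4}  B3 = {0, 3, 4}
Tree: B1–B2, B2–B3
Every bag has size at most 3, so the width is 3 − 1 = 2 and tw(G) ≤ 2. For the lower bound, G contains the cycle 4–1–2–3–0–4, so G is not a forest; only forests have treewidth ≤ 1, hence tw(G) ≥ 2. Hence tw(G) = 2 exactly.

2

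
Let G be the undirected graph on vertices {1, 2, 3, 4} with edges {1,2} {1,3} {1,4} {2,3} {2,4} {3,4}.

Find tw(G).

3

A width-3 tree decomposition is:
Bags: B1 = {1, 2, 3, 4}
Tree: (single bag)
A single bag containing all 4 vertices is trivially a valid decomposition of width 3. Conversely, {1, 2, 3, 4} is a clique of size 4, and the vertices of any clique must share a bag in every tree decomposition; so some bag has ≥ 4 vertices and tw(G) ≥ 3. Therefore the treewidth is 3.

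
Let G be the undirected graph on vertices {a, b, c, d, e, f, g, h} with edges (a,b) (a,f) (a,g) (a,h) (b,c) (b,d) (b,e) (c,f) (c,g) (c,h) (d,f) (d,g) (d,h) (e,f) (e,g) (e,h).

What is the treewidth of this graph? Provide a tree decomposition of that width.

Each bag holds 5 vertices, so the decomposition has width 4, which upper-bounds the treewidth. For the lower bound: the 5 vertex sets {e,f}, {c,g}, {a,h}, {d}, {b} are disjoint, each induces a connected subgraph, and every pair is joined by at least one edge of G. Contracting each set to a single vertex therefore yields K_{5} as a minor, and since treewidth is minor-monotone, tw(G) ≥ tw(K_{5}) = 4. Combining the bounds, tw(G) = 4.

Treewidth 4.
One optimal decomposition is:
Bags: B1 = {a, c, d, e, f}  B2 = {a, c, d, e, g}  B3 = {a, c, d, e, h}  B4 = {a, b, c, d, e}
Tree: B1–B2, B2–B3, B3–B4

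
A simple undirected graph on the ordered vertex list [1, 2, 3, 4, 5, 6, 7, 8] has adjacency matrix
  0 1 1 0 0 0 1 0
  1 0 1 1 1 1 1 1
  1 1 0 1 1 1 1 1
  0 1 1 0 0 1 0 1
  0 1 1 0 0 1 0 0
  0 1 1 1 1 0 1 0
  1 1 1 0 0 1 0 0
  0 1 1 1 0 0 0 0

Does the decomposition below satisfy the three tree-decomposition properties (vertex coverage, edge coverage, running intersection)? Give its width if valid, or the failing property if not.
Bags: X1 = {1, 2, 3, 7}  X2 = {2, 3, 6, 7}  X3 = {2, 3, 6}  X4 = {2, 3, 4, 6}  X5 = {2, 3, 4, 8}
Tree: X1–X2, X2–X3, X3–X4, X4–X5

A tree decomposition must satisfy three properties: every vertex lies in some bag; for every edge, both endpoints lie together in some bag; and for every vertex, the bags containing it form a connected subtree. Here vertex 5 appears in no bag, so the decomposition is invalid.

No — vertex 5 appears in no bag.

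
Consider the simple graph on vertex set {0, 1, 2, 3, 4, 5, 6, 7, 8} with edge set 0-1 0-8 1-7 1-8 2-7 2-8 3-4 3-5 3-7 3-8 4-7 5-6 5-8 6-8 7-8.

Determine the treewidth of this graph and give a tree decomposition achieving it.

Treewidth 2.
Bags: B1 = {3, 7, 8}  B2 = {3, 5, 8}  B3 = {1, 7, 8}  B4 = {3, 4, 7}  B5 = {2, 7, 8}  B6 = {0, 1, 8}  B7 = {5, 6, 8}
Tree: B1–B2, B1–B3, B1–B4, B1–B5, B3–B6, B2–B7

The largest bag has 3 vertices, giving width 2; this decomposition certifies tw(G) ≤ 2. Conversely, {0, 1, 8} is a clique of size 3, and the vertices of any clique must share a bag in every tree decomposition; so some bag has ≥ 3 vertices and tw(G) ≥ 2. Therefore the treewidth is 2.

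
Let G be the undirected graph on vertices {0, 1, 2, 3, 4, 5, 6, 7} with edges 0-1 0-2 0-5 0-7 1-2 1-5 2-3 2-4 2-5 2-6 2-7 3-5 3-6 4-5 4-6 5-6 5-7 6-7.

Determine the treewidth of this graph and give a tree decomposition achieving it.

Treewidth 3.
Bags: B1 = {2, 5, 6, 7}  B2 = {0, 2, 5, 7}  B3 = {2, 3, 5, 6}  B4 = {0, 1, 2, 5}  B5 = {2, 4, 5, 6}
Tree: B1–B2, B1–B3, B2–B4, B1–B5

The largest bag has 4 vertices, giving width 3; this decomposition certifies tw(G) ≤ 3. On the other hand G contains the 4-clique {0, 1, 2, 5}. A clique must lie in a single bag of any decomposition, so no decomposition can have width below 3. The upper and lower bounds meet at 3, so that is the treewidth.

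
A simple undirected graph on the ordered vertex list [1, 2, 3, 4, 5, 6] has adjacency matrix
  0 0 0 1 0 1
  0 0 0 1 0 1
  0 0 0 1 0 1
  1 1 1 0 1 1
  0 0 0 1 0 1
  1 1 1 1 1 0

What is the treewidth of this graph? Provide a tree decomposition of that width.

Treewidth 2.
One optimal decomposition is:
Bags: B1 = {4, 5, 6}  B2 = {1, 4, 6}  B3 = {3, 4, 6}  B4 = {2, 4, 6}
Tree: B1–B2, B2–B3, B2–B4

Each bag holds 3 vertices, so the decomposition has width 2, which upper-bounds the treewidth. On the other hand G contains the 3-clique {1, 4, 6}. A clique must lie in a single bag of any decomposition, so no decomposition can have width below 2. Combining the bounds, tw(G) = 2.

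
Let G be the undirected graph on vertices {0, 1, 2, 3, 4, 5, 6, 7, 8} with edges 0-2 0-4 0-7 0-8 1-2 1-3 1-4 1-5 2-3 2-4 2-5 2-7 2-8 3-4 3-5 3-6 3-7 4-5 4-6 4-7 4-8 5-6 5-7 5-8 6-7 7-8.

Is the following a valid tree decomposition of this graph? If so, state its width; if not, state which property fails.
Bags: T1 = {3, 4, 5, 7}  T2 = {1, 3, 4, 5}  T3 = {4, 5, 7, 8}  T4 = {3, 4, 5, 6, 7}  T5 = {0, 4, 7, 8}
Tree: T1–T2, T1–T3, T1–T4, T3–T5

No — vertex 2 appears in no bag.

A tree decomposition must satisfy three properties: every vertex lies in some bag; for every edge, both endpoints lie together in some bag; and for every vertex, the bags containing it form a connected subtree. Here vertex 2 appears in no bag, so the decomposition is invalid.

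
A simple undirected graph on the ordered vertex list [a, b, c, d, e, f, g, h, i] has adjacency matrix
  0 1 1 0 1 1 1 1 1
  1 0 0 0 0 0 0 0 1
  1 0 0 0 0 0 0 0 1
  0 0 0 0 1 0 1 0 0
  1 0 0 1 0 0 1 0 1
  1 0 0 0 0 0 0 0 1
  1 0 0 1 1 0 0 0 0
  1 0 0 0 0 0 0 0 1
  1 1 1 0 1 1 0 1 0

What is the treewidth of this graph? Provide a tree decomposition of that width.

Treewidth 2.
One optimal decomposition is:
Bags: B1 = {a, h, i}  B2 = {a, f, i}  B3 = {a, b, i}  B4 = {a, e, i}  B5 = {a, e, g}  B6 = {a, c, i}  B7 = {d, e, g}
Tree: B1–B2, B1–B3, B3–B4, B4–B5, B1–B6, B5–B7

Each bag holds 3 vertices, so the decomposition has width 2, which upper-bounds the treewidth. Conversely, {d, e, g} is a clique of size 3, and the vertices of any clique must share a bag in every tree decomposition; so some bag has ≥ 3 vertices and tw(G) ≥ 2. Combining the bounds, tw(G) = 2.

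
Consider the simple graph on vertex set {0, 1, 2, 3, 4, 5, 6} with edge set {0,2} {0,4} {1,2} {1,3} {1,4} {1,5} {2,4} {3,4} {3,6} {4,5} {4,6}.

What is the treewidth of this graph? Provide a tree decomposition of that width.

Treewidth 2.
Bags: B1 = {1, 2, 4}  B2 = {1, 3, 4}  B3 = {0, 2, 4}  B4 = {1, 4, 5}  B5 = {3, 4, 6}
Tree: B1–B2, B1–B3, B2–B4, B2–B5

Each bag holds 3 vertices, so the decomposition has width 2, which upper-bounds the treewidth. On the other hand G contains the 3-clique {0, 2, 4}. A clique must lie in a single bag of any decomposition, so no decomposition can have width below 2. Therefore the treewidth is 2.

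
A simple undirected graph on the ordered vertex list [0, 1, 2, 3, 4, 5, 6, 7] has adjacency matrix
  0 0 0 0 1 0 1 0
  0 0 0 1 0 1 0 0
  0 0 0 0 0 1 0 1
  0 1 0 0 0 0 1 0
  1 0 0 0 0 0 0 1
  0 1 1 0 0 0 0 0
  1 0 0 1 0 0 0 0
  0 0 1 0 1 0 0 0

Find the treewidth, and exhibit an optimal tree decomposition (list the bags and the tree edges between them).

Treewidth 2.
Bags: B1 = {0, 4, 7}  B2 = {0, 2, 7}  B3 = {0, 2, 5}  B4 = {0, 1, 5}  B5 = {0, 1, 3}  B6 = {0, 3, 6}
Tree: B1–B2, B2–B3, B3–B4, B4–B5, B5–B6

Every bag has size at most 3, so the width is 3 − 1 = 2 and tw(G) ≤ 2. For the lower bound, G contains the cycle 0–4–7–2–5–1–3–6–0, so G is not a forest; only forests have treewidth ≤ 1, hence tw(G) ≥ 2. Therefore the treewidth is 2.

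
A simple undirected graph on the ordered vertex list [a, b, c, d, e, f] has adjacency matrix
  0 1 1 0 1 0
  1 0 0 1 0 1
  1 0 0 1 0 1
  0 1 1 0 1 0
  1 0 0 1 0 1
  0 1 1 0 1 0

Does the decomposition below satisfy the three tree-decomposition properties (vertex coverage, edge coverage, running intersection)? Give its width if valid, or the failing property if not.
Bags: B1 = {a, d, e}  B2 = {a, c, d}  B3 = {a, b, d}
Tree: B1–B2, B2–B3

No — vertex f appears in no bag.

A tree decomposition must satisfy three properties: every vertex lies in some bag; for every edge, both endpoints lie together in some bag; and for every vertex, the bags containing it form a connected subtree. Here vertex f appears in no bag, so the decomposition is invalid.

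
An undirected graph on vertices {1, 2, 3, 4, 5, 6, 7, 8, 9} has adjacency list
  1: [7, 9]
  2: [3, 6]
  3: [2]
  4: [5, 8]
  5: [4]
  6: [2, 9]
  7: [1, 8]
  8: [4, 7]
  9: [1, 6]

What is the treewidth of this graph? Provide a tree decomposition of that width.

Each bag holds 2 vertices, so the decomposition has width 1, which upper-bounds the treewidth. Since G has at least one edge (e.g. 3–2), it is not an edgeless graph, so tw(G) ≥ 1. Therefore the treewidth is 1.

Treewidth 1.
One such decomposition:
Bags: B1 = {2, 3}  B2 = {2, 6}  B3 = {6, 9}  B4 = {1, 9}  B5 = {1, 7}  B6 = {7, 8}  B7 = {4, 8}  B8 = {4, 5}
Tree: B1–B2, B2–B3, B3–B4, B4–B5, B5–B6, B6–B7, B7–B8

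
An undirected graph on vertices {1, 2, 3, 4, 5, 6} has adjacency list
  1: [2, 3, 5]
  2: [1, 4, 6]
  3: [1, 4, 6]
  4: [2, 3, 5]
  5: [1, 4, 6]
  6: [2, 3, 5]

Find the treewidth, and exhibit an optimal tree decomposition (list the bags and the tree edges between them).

The largest bag has 4 vertices, giving width 3; this decomposition certifies tw(G) ≤ 3. For the lower bound: the 4 vertex sets {1,2}, {3,6}, {5}, {4} are disjoint, each induces a connected subgraph, and every pair is joined by at least one edge of G. Contracting each set to a single vertex therefore yields K_{4} as a minor, and since treewidth is minor-monotone, tw(G) ≥ tw(K_{4}) = 3. Combining the bounds, tw(G) = 3.

Treewidth 3.
One such decomposition:
Bags: B1 = {1, 2, 3, 5}  B2 = {2, 3, 5, 6}  B3 = {2, 3, 4, 5}
Tree: B1–B2, B2–B3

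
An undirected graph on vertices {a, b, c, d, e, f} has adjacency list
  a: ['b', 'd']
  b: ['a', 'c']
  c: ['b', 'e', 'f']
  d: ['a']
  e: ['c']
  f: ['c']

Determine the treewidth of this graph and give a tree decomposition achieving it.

Each bag holds 2 vertices, so the decomposition has width 1, which upper-bounds the treewidth. G has an edge, so its treewidth is at least 1. The upper and lower bounds meet at 1, so that is the treewidth.

Treewidth 1.
Bags: B1 = {b, c}  B2 = {c, e}  B3 = {c, f}  B4 = {a, b}  B5 = {a, d}
Tree: B1–B2, B2–B3, B1–B4, B4–B5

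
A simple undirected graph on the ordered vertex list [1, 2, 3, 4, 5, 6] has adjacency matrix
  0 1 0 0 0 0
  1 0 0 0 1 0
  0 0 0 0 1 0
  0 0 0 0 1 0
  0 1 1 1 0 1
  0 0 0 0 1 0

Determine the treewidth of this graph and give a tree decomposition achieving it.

The largest bag has 2 vertices, giving width 1; this decomposition certifies tw(G) ≤ 1. Since G has at least one edge (e.g. 2–5), it is not an edgeless graph, so tw(G) ≥ 1. Combining the bounds, tw(G) = 1.

Treewidth 1.
One optimal decomposition is:
Bags: B1 = {2, 5}  B2 = {4, 5}  B3 = {1, 2}  B4 = {3, 5}  B5 = {5, 6}
Tree: B1–B2, B1–B3, B2–B4, B4–B5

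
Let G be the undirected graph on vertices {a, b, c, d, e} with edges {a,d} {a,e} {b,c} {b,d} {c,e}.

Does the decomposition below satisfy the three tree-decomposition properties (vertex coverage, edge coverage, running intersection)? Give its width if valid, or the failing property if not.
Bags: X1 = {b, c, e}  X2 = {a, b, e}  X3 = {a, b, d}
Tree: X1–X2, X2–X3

Yes; width 2.

Every vertex of G appears in some bag (union = {a, b, c, d, e}); every edge is covered by a bag; and for each vertex v the set of bags containing v is connected in the bag tree. The decomposition is therefore valid. The largest bag has 3 vertices, so the width is 2.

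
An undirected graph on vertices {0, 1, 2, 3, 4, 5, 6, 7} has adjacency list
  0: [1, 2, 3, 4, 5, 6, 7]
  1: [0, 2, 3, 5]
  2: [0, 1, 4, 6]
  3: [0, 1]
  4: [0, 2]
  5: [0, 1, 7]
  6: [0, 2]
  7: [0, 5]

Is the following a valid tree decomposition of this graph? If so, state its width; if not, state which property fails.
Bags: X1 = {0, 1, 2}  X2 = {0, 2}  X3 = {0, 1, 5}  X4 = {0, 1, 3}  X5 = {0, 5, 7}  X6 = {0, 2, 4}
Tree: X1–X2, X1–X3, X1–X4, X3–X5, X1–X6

A tree decomposition must satisfy three properties: every vertex lies in some bag; for every edge, both endpoints lie together in some bag; and for every vertex, the bags containing it form a connected subtree. Here vertex 6 appears in no bag, so the decomposition is invalid.

No — vertex 6 appears in no bag.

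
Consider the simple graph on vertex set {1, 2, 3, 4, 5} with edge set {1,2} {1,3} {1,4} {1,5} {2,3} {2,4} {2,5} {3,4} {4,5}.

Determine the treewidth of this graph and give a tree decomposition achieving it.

Every bag has size at most 4, so the width is 4 − 1 = 3 and tw(G) ≤ 3. Conversely, {1, 2, 3, 4} is a clique of size 4, and the vertices of any clique must share a bag in every tree decomposition; so some bag has ≥ 4 vertices and tw(G) ≥ 3. Therefore the treewidth is 3.

Treewidth 3.
One optimal decomposition is:
Bags: B1 = {1, 2, 4, 5}  B2 = {1, 2, 3, 4}
Tree: B1–B2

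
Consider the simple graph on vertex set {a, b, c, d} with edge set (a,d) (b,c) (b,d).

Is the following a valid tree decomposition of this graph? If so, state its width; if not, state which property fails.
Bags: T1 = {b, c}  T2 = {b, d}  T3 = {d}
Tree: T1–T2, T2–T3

A tree decomposition must satisfy three properties: every vertex lies in some bag; for every edge, both endpoints lie together in some bag; and for every vertex, the bags containing it form a connected subtree. Here vertex a appears in no bag, so the decomposition is invalid.

No — vertex a appears in no bag.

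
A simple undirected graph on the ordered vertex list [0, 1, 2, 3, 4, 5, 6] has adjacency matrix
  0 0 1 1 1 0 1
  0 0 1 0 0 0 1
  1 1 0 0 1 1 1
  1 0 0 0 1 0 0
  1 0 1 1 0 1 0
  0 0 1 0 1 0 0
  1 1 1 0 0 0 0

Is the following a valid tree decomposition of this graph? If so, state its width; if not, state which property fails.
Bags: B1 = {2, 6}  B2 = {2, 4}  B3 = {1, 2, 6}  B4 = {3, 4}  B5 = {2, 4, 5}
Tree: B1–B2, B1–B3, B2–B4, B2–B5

A tree decomposition must satisfy three properties: every vertex lies in some bag; for every edge, both endpoints lie together in some bag; and for every vertex, the bags containing it form a connected subtree. Here vertex 0 appears in no bag, so the decomposition is invalid.

No — vertex 0 appears in no bag.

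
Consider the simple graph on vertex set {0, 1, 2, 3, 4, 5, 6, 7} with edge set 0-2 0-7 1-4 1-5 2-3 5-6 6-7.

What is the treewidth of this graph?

A width-1 tree decomposition is:
Bags: B1 = {1, 4}  B2 = {1, 5}  B3 = {5, 6}  B4 = {6, 7}  B5 = {0, 7}  B6 = {0, 2}  B7 = {2, 3}
Tree: B1–B2, B2–B3, B3–B4, B4–B5, B5–B6, B6–B7
The largest bag has 2 vertices, giving width 1; this decomposition certifies tw(G) ≤ 1. Any graph with an edge has treewidth ≥ 1, and G has the edge 4–1. Therefore the treewidth is 1.

1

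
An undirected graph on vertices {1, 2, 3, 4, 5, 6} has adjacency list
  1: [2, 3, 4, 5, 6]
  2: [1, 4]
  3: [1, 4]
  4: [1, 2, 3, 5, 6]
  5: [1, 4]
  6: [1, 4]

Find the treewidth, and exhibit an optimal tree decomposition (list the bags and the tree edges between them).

Treewidth 2.
One such decomposition:
Bags: B1 = {1, 2, 4}  B2 = {1, 3, 4}  B3 = {1, 4, 6}  B4 = {1, 4, 5}
Tree: B1–B2, B2–B3, B3–B4

Every bag has size at most 3, so the width is 3 − 1 = 2 and tw(G) ≤ 2. On the other hand G contains the 3-clique {1, 2, 4}. A clique must lie in a single bag of any decomposition, so no decomposition can have width below 2. Combining the bounds, tw(G) = 2.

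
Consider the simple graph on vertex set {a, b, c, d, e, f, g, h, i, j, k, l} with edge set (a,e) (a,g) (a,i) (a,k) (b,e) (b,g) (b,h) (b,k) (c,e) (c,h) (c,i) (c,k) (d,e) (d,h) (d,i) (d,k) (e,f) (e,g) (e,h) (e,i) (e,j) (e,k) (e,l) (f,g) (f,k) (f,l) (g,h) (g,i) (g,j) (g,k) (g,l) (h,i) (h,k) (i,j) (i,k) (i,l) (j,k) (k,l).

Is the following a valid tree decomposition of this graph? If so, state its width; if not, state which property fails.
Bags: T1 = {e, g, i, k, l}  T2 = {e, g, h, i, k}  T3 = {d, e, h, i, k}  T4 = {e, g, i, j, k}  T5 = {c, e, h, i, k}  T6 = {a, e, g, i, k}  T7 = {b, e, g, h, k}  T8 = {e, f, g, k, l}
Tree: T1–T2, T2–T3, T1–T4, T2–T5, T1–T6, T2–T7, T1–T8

Yes; width 4.

Checking the three conditions: (i) the bags cover all of {a, b, c, d, e, f, g, h, i, j, k, l}; (ii) for each edge, some bag contains both endpoints; (iii) the bags containing any fixed vertex form a subtree. All hold, so the decomposition is valid with width 5 − 1 = 4.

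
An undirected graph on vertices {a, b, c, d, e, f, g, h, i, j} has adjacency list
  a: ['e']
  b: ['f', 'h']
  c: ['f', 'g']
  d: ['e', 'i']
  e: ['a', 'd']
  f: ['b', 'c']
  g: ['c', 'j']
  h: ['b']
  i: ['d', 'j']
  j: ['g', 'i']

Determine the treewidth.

1

A width-1 tree decomposition is:
Bags: B1 = {b, h}  B2 = {b, f}  B3 = {c, f}  B4 = {c, g}  B5 = {g, j}  B6 = {i, j}  B7 = {d, i}  B8 = {d, e}  B9 = {a, e}
Tree: B1–B2, B2–B3, B3–B4, B4–B5, B5–B6, B6–B7, B7–B8, B8–B9
The largest bag has 2 vertices, giving width 1; this decomposition certifies tw(G) ≤ 1. Any graph with an edge has treewidth ≥ 1, and G has the edge h–b. The upper and lower bounds meet at 1, so that is the treewidth.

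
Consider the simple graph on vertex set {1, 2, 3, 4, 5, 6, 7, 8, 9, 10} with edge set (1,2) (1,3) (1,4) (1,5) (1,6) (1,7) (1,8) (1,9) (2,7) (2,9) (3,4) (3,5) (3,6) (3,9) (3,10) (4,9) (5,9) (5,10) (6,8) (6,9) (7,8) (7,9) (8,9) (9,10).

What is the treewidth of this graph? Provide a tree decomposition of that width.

Each bag holds 4 vertices, so the decomposition has width 3, which upper-bounds the treewidth. On the other hand G contains the 4-clique {1, 6, 8, 9}. A clique must lie in a single bag of any decomposition, so no decomposition can have width below 3. Hence tw(G) = 3 exactly.

Treewidth 3.
One optimal decomposition is:
Bags: B1 = {1, 3, 5, 9}  B2 = {1, 3, 4, 9}  B3 = {1, 3, 6, 9}  B4 = {1, 6, 8, 9}  B5 = {1, 7, 8, 9}  B6 = {1, 2, 7, 9}  B7 = {3, 5, 9, 10}
Tree: B1–B2, B2–B3, B3–B4, B4–B5, B5–B6, B1–B7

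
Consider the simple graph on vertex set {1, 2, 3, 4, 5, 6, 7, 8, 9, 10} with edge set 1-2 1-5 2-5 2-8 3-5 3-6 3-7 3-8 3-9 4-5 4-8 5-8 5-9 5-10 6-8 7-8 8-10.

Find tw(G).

A width-2 tree decomposition is:
Bags: B1 = {3, 5, 8}  B2 = {3, 5, 9}  B3 = {4, 5, 8}  B4 = {2, 5, 8}  B5 = {3, 7, 8}  B6 = {3, 6, 8}  B7 = {5, 8, 10}  B8 = {1, 2, 5}
Tree: B1–B2, B1–B3, B3–B4, B1–B5, B1–B6, B4–B7, B4–B8
Each bag holds 3 vertices, so the decomposition has width 2, which upper-bounds the treewidth. For the lower bound, the 3 vertices {3, 5, 8} are pairwise adjacent, and any tree decomposition puts a clique entirely inside one bag — forcing width ≥ 2. The upper and lower bounds meet at 2, so that is the treewidth.

2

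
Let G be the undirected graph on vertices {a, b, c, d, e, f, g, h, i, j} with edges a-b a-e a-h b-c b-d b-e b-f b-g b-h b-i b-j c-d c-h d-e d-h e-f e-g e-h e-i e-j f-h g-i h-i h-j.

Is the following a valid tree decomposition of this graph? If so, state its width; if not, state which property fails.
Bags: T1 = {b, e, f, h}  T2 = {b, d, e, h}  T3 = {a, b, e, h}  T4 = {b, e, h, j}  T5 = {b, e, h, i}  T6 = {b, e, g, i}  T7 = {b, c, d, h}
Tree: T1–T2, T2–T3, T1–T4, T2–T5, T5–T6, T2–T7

Vertex coverage: the bags together contain {a, b, c, d, e, f, g, h, i, j}, the full vertex set. Edge coverage: each edge of G has both endpoints in at least one bag. Running intersection: for every vertex, the bags containing it form a connected subtree. All three properties hold, so this is a valid tree decomposition of width max|bag| − 1 = 3, and hence tw(G) ≤ 3.

Yes; width 3.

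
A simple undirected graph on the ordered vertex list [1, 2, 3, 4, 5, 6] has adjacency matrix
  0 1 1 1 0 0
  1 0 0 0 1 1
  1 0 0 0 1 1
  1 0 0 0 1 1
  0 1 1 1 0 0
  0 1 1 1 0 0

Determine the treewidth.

A width-3 tree decomposition is:
Bags: B1 = {1, 4, 5, 6}  B2 = {1, 3, 5, 6}  B3 = {1, 2, 5, 6}
Tree: B1–B2, B2–B3
Each bag holds 4 vertices, so the decomposition has width 3, which upper-bounds the treewidth. For the lower bound: the 4 vertex sets {1,4}, {3,5}, {6}, {2} are disjoint, each induces a connected subgraph, and every pair is joined by at least one edge of G. Contracting each set to a single vertex therefore yields K_{4} as a minor, and since treewidth is minor-monotone, tw(G) ≥ tw(K_{4}) = 3. Hence tw(G) = 3 exactly.

3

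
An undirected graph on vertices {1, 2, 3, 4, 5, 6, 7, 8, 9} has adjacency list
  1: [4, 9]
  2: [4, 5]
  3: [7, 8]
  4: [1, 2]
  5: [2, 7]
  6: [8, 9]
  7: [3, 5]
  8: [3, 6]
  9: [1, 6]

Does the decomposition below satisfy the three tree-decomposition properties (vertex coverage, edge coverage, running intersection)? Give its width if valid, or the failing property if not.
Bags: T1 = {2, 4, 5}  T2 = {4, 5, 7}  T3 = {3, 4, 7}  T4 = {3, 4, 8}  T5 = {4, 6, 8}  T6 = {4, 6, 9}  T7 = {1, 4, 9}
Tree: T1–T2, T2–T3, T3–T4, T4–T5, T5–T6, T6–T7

Yes; width 2.

Vertex coverage: the bags together contain {1, 2, 3, 4, 5, 6, 7, 8, 9}, the full vertex set. Edge coverage: each edge of G has both endpoints in at least one bag. Running intersection: for every vertex, the bags containing it form a connected subtree. All three properties hold, so this is a valid tree decomposition of width max|bag| − 1 = 2, and hence tw(G) ≤ 2.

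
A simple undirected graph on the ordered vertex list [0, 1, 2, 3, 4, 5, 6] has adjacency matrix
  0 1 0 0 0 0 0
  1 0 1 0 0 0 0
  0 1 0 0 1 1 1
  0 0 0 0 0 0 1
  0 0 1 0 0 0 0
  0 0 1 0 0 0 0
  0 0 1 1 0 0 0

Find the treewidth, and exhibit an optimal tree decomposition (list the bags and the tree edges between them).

Treewidth 1.
Bags: B1 = {2, 5}  B2 = {1, 2}  B3 = {0, 1}  B4 = {2, 6}  B5 = {3, 6}  B6 = {2, 4}
Tree: B1–B2, B2–B3, B2–B4, B4–B5, B4–B6

The largest bag has 2 vertices, giving width 1; this decomposition certifies tw(G) ≤ 1. Since G has at least one edge (e.g. 5–2), it is not an edgeless graph, so tw(G) ≥ 1. The upper and lower bounds meet at 1, so that is the treewidth.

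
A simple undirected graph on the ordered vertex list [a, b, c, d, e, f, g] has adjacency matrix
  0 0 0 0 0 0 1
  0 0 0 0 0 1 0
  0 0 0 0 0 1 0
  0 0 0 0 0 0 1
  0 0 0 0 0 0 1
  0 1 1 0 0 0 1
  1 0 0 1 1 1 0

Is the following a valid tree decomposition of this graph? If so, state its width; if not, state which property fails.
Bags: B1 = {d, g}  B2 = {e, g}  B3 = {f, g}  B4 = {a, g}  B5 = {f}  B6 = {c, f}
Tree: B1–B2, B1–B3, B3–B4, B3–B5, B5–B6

No — vertex b appears in no bag.

A tree decomposition must satisfy three properties: every vertex lies in some bag; for every edge, both endpoints lie together in some bag; and for every vertex, the bags containing it form a connected subtree. Here vertex b appears in no bag, so the decomposition is invalid.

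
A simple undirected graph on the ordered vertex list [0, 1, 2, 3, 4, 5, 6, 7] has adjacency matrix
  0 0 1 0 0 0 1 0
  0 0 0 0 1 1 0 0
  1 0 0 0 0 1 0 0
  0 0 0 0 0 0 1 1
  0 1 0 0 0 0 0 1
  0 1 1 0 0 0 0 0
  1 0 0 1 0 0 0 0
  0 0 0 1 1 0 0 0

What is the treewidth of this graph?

2

A width-2 tree decomposition is:
Bags: B1 = {1, 4, 5}  B2 = {4, 5, 7}  B3 = {3, 5, 7}  B4 = {3, 5, 6}  B5 = {0, 5, 6}  B6 = {0, 2, 5}
Tree: B1–B2, B2–B3, B3–B4, B4–B5, B5–B6
Every bag has size at most 3, so the width is 3 − 1 = 2 and tw(G) ≤ 2. The edges 5–1–4–7–3–6–0–2–5 form a cycle, so G is not a tree and its treewidth is at least 2. Therefore the treewidth is 2.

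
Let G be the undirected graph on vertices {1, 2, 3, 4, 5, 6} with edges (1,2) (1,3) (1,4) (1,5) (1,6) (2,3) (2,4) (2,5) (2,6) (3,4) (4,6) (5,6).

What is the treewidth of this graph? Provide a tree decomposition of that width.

Every bag has size at most 4, so the width is 4 − 1 = 3 and tw(G) ≤ 3. Conversely, {1, 2, 3, 4} is a clique of size 4, and the vertices of any clique must share a bag in every tree decomposition; so some bag has ≥ 4 vertices and tw(G) ≥ 3. The upper and lower bounds meet at 3, so that is the treewidth.

Treewidth 3.
One optimal decomposition is:
Bags: B1 = {1, 2, 3, 4}  B2 = {1, 2, 4, 6}  B3 = {1, 2, 5, 6}
Tree: B1–B2, B2–B3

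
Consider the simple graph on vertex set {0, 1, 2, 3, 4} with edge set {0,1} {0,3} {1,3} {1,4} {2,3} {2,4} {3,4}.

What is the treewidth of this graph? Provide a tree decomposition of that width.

Treewidth 2.
One such decomposition:
Bags: B1 = {0, 1, 3}  B2 = {1, 3, 4}  B3 = {2, 3, 4}
Tree: B1–B2, B2–B3

The largest bag has 3 vertices, giving width 2; this decomposition certifies tw(G) ≤ 2. Conversely, {0, 1, 3} is a clique of size 3, and the vertices of any clique must share a bag in every tree decomposition; so some bag has ≥ 3 vertices and tw(G) ≥ 2. Hence tw(G) = 2 exactly.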